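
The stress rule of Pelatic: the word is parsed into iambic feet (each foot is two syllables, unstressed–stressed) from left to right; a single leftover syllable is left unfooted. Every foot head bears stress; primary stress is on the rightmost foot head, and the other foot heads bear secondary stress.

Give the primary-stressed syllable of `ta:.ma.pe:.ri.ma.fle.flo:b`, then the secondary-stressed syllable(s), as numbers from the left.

primary 6, secondary 2, 4

Parse left to right into iambic (σˈσ) feet: (ta:.ˈma) (pe:.ˈri) (ma.ˈfle) flo:b. Syllable 7 is left unfooted.
Foot heads (stressed positions): 2, 4, 6.
End Rule Rightmost: primary stress on the rightmost head = syllable 6.
Secondary stress on 2, 4: ta:.ˌma.pe:.ˌri.ma.ˈfle.flo:b.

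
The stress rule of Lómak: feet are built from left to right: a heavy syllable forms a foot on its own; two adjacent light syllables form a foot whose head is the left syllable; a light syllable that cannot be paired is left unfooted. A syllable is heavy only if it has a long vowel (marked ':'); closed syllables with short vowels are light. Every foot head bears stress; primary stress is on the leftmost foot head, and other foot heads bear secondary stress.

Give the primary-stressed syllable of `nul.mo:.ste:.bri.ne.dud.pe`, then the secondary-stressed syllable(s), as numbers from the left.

primary 2, secondary 3, 4, 6

Weights: 1 nul L, 2 mo: H, 3 ste: H, 4 bri L, 5 ne L, 6 dud L, 7 pe L.
Parse left to right (heavy = foot alone; LL = one foot; stranded L unfooted): nul (ˈmo:) (ˈste:) (ˈbri.ne) (ˈdud.pe).
Foot heads: 2, 3, 4, 6.
Primary stress on the leftmost head = syllable 2.
Secondary stress on 3, 4, 6: nul.ˈmo:.ˌste:.ˌbri.ne.ˌdud.pe.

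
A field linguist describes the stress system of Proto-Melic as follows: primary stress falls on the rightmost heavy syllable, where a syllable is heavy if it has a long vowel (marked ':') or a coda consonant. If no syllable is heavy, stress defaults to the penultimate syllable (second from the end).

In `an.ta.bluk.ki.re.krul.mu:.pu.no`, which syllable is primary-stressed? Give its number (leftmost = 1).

7

Weights: 1 an H, 2 ta L, 3 bluk H, 4 ki L, 5 re L, 6 krul H, 7 mu: H, 8 pu L, 9 no L.
Heavy syllables in the domain: 1, 3, 6, 7. The rightmost is syllable 7 (mu:).
Primary stress: syllable 7 → an.ta.bluk.ki.re.krul.ˈmu:.pu.no.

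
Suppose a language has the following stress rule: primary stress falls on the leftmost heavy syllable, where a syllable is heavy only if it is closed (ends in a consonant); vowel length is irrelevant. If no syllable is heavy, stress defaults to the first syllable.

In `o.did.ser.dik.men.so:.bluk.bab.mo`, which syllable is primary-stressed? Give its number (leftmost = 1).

Weights: 1 o L, 2 did H, 3 ser H, 4 dik H, 5 men H, 6 so: L, 7 bluk H, 8 bab H, 9 mo L.
Heavy syllables in the domain: 2, 3, 4, 5, 7, 8. The leftmost is syllable 2 (did).
Primary stress: syllable 2 → o.ˈdid.ser.dik.men.so:.bluk.bab.mo.

2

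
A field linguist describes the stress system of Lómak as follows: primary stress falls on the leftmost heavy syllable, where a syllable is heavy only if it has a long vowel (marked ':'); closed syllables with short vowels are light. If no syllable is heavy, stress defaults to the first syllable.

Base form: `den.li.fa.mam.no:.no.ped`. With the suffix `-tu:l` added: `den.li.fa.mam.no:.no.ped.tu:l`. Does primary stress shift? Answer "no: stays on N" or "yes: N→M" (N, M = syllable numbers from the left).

Base `den.li.fa.mam.no:.no.ped` (7 syllables):
  Weights: 1 den L, 2 li L, 3 fa L, 4 mam L, 5 no: H, 6 no L, 7 ped L.
  Heavy syllables in the domain: 5. The leftmost is syllable 5 (no:).
  → primary stress on syllable 5.
Suffixed `den.li.fa.mam.no:.no.ped.tu:l` (8 syllables):
  Weights: 1 den L, 2 li L, 3 fa L, 4 mam L, 5 no: H, 6 no L, 7 ped L, 8 tu:l H.
  Heavy syllables in the domain: 5, 8. The leftmost is syllable 5 (no:).
  → primary stress on syllable 5.

no: stays on 5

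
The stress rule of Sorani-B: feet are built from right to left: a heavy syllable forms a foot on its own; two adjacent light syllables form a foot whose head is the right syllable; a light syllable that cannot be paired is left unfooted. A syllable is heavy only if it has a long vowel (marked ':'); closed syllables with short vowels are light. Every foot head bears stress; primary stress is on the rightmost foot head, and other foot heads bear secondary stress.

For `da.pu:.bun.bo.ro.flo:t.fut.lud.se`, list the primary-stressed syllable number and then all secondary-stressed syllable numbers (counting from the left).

Weights: 1 da L, 2 pu: H, 3 bun L, 4 bo L, 5 ro L, 6 flo:t H, 7 fut L, 8 lud L, 9 se L.
Parse right to left (heavy = foot alone; LL = one foot; stranded L unfooted): da (ˈpu:) bun (bo.ˈro) (ˈflo:t) fut (lud.ˈse).
Foot heads: 2, 5, 6, 9.
Primary stress on the rightmost head = syllable 9.
Secondary stress on 2, 5, 6: da.ˌpu:.bun.bo.ˌro.ˌflo:t.fut.lud.ˈse.

primary 9, secondary 2, 5, 6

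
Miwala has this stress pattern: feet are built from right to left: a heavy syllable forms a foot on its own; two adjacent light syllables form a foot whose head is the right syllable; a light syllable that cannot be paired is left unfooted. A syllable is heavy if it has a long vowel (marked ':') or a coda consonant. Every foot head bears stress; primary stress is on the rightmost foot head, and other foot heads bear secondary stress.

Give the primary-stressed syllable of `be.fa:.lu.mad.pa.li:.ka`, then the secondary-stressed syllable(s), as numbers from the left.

primary 6, secondary 2, 4

Weights: 1 be L, 2 fa: H, 3 lu L, 4 mad H, 5 pa L, 6 li: H, 7 ka L.
Parse right to left (heavy = foot alone; LL = one foot; stranded L unfooted): be (ˈfa:) lu (ˈmad) pa (ˈli:) ka.
Foot heads: 2, 4, 6.
Primary stress on the rightmost head = syllable 6.
Secondary stress on 2, 4: be.ˌfa:.lu.ˌmad.pa.ˈli:.ka.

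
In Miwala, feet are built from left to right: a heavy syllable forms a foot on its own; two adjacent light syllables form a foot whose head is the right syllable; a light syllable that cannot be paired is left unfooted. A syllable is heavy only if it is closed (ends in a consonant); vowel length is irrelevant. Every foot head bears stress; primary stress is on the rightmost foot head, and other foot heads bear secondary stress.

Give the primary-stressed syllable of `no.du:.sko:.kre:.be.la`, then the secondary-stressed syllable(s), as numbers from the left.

Weights: 1 no L, 2 du: L, 3 sko: L, 4 kre: L, 5 be L, 6 la L.
Parse left to right (heavy = foot alone; LL = one foot; stranded L unfooted): (no.ˈdu:) (sko:.ˈkre:) (be.ˈla).
Foot heads: 2, 4, 6.
Primary stress on the rightmost head = syllable 6.
Secondary stress on 2, 4: no.ˌdu:.sko:.ˌkre:.be.ˈla.

primary 6, secondary 2, 4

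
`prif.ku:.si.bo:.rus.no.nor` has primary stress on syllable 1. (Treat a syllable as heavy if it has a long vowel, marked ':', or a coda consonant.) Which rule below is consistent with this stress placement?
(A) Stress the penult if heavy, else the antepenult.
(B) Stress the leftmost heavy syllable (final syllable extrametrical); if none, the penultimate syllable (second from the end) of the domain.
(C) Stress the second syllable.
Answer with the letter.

Rule A → syllable 5 (observed: 1).
Rule B → syllable 1 ✓.
Rule C → syllable 2 (observed: 1).

B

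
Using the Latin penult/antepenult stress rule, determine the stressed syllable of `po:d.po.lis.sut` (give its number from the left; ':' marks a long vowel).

3

Classical Latin: stress the penult if heavy (long vowel or closed), else the antepenult.
Weights: 2 po L, 3 lis H, 4 sut H.
The penult (syllable 3, lis) is heavy, so it takes stress.
Stress on syllable 3: po:d.po.ˈlis.sut.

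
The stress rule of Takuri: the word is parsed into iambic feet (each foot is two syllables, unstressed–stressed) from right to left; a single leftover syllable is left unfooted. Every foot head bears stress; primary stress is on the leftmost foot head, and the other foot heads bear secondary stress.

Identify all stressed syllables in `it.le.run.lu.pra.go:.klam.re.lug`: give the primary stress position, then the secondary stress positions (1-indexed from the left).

Parse right to left into iambic (σˈσ) feet: it (le.ˈrun) (lu.ˈpra) (go:.ˈklam) (re.ˈlug). Syllable 1 is left unfooted.
Foot heads (stressed positions): 3, 5, 7, 9.
End Rule Leftmost: primary stress on the leftmost head = syllable 3.
Secondary stress on 5, 7, 9: it.le.ˈrun.lu.ˌpra.go:.ˌklam.re.ˌlug.

primary 3, secondary 5, 7, 9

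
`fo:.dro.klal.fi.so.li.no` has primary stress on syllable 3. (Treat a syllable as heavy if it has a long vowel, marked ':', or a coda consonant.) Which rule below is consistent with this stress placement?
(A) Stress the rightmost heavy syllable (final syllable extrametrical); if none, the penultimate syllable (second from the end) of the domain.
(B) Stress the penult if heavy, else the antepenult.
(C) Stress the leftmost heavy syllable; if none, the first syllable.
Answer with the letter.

A

Rule A → syllable 3 ✓.
Rule B → syllable 5 (observed: 3).
Rule C → syllable 1 (observed: 3).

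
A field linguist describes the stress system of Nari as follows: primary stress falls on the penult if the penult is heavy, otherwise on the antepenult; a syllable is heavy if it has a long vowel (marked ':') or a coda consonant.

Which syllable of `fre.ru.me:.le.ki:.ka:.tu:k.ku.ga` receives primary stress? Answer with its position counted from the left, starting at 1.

7

Weights: 7 tu:k H, 8 ku L, 9 ga L.
The penult (syllable 8, ku) is light, so stress falls on the antepenult (syllable 7, tu:k).
Primary stress: syllable 7 → fre.ru.me:.le.ki:.ka:.ˈtu:k.ku.ga.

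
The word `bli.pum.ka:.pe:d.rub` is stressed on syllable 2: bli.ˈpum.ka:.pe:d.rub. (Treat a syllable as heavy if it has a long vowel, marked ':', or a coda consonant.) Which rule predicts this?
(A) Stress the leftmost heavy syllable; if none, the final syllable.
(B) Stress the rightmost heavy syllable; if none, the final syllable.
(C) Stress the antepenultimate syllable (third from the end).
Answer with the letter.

A

Rule A → syllable 2 ✓.
Rule B → syllable 5 (observed: 2).
Rule C → syllable 3 (observed: 2).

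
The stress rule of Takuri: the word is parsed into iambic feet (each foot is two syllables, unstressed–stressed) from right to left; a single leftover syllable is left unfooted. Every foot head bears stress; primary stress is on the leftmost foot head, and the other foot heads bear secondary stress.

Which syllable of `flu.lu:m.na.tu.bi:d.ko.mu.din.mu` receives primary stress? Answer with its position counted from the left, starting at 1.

Parse right to left into iambic (σˈσ) feet: flu (lu:m.ˈna) (tu.ˈbi:d) (ko.ˈmu) (din.ˈmu). Syllable 1 is left unfooted.
Foot heads (stressed positions): 3, 5, 7, 9.
End Rule Leftmost: primary stress on the leftmost head = syllable 3.
Primary stress: syllable 3 → flu.lu:m.ˈna.tu.bi:d.ko.mu.din.mu.

3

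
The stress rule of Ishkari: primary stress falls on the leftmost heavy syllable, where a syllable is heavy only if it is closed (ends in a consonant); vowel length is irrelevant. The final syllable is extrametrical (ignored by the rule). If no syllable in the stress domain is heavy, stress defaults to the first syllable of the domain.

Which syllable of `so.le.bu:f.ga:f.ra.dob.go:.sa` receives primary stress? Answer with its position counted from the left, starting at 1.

The final syllable (8, sa) is extrametrical; the stress domain is syllables 1–7.
Weights: 1 so L, 2 le L, 3 bu:f H, 4 ga:f H, 5 ra L, 6 dob H, 7 go: L.
Heavy syllables in the domain: 3, 4, 6. The leftmost is syllable 3 (bu:f).
Primary stress: syllable 3 → so.le.ˈbu:f.ga:f.ra.dob.go:.sa.

3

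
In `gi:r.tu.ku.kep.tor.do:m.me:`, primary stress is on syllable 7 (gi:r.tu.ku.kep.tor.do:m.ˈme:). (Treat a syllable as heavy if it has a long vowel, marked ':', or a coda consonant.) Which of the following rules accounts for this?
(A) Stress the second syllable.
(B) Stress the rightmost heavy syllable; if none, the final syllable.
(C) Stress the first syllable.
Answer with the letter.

Rule A → syllable 2 (observed: 7).
Rule B → syllable 7 ✓.
Rule C → syllable 1 (observed: 7).

B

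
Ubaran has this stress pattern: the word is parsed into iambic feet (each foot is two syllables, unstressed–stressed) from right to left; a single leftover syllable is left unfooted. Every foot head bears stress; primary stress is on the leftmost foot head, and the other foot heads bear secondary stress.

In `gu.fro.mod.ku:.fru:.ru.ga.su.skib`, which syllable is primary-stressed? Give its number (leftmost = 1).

Parse right to left into iambic (σˈσ) feet: gu (fro.ˈmod) (ku:.ˈfru:) (ru.ˈga) (su.ˈskib). Syllable 1 is left unfooted.
Foot heads (stressed positions): 3, 5, 7, 9.
End Rule Leftmost: primary stress on the leftmost head = syllable 3.
Primary stress: syllable 3 → gu.fro.ˈmod.ku:.fru:.ru.ga.su.skib.

3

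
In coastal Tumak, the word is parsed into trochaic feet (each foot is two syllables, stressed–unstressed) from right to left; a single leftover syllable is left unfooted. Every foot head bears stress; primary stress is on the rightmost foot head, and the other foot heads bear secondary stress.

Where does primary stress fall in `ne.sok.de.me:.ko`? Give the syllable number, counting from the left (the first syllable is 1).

4

Parse right to left into trochaic (ˈσσ) feet: ne (ˈsok.de) (ˈme:.ko). Syllable 1 is left unfooted.
Foot heads (stressed positions): 2, 4.
End Rule Rightmost: primary stress on the rightmost head = syllable 4.
Primary stress: syllable 4 → ne.sok.de.ˈme:.ko.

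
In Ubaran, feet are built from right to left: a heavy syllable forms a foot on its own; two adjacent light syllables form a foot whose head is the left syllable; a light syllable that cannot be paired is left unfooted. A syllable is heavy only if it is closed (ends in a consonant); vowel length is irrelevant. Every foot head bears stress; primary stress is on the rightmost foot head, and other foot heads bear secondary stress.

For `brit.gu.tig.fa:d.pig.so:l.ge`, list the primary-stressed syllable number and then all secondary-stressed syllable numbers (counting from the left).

Weights: 1 brit H, 2 gu L, 3 tig H, 4 fa:d H, 5 pig H, 6 so:l H, 7 ge L.
Parse right to left (heavy = foot alone; LL = one foot; stranded L unfooted): (ˈbrit) gu (ˈtig) (ˈfa:d) (ˈpig) (ˈso:l) ge.
Foot heads: 1, 3, 4, 5, 6.
Primary stress on the rightmost head = syllable 6.
Secondary stress on 1, 3, 4, 5: ˌbrit.gu.ˌtig.ˌfa:d.ˌpig.ˈso:l.ge.

primary 6, secondary 1, 3, 4, 5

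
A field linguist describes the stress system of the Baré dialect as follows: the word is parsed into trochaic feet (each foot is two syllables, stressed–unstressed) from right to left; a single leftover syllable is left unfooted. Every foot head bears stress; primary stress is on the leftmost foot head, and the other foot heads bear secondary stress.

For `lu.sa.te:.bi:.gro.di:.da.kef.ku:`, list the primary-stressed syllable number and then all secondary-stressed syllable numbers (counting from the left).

Parse right to left into trochaic (ˈσσ) feet: lu (ˈsa.te:) (ˈbi:.gro) (ˈdi:.da) (ˈkef.ku:). Syllable 1 is left unfooted.
Foot heads (stressed positions): 2, 4, 6, 8.
End Rule Leftmost: primary stress on the leftmost head = syllable 2.
Secondary stress on 4, 6, 8: lu.ˈsa.te:.ˌbi:.gro.ˌdi:.da.ˌkef.ku:.

primary 2, secondary 4, 6, 8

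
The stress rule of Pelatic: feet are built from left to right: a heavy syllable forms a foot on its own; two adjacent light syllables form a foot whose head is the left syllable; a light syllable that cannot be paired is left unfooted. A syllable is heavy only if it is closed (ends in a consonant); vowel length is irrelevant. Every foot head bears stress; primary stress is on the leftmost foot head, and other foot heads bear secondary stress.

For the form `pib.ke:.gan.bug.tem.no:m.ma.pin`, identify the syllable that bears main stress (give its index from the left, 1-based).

Weights: 1 pib H, 2 ke: L, 3 gan H, 4 bug H, 5 tem H, 6 no:m H, 7 ma L, 8 pin H.
Parse left to right (heavy = foot alone; LL = one foot; stranded L unfooted): (ˈpib) ke: (ˈgan) (ˈbug) (ˈtem) (ˈno:m) ma (ˈpin).
Foot heads: 1, 3, 4, 5, 6, 8.
Primary stress on the leftmost head = syllable 1.
Primary stress: syllable 1 → ˈpib.ke:.gan.bug.tem.no:m.ma.pin.

1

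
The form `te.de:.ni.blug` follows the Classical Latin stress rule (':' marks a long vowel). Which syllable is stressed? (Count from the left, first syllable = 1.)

Classical Latin: stress the penult if heavy (long vowel or closed), else the antepenult.
Weights: 2 de: H, 3 ni L, 4 blug H.
The penult (syllable 3, ni) is light, so stress falls on the antepenult (syllable 2, de:).
Stress on syllable 2: te.ˈde:.ni.blug.

2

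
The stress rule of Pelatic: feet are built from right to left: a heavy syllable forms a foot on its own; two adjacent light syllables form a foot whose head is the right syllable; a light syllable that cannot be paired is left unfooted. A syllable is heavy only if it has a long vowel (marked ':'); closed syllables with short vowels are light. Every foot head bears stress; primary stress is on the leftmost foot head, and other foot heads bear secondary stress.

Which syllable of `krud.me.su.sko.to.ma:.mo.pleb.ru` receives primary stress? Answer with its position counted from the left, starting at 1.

Weights: 1 krud L, 2 me L, 3 su L, 4 sko L, 5 to L, 6 ma: H, 7 mo L, 8 pleb L, 9 ru L.
Parse right to left (heavy = foot alone; LL = one foot; stranded L unfooted): krud (me.ˈsu) (sko.ˈto) (ˈma:) mo (pleb.ˈru).
Foot heads: 3, 5, 6, 9.
Primary stress on the leftmost head = syllable 3.
Primary stress: syllable 3 → krud.me.ˈsu.sko.to.ma:.mo.pleb.ru.

3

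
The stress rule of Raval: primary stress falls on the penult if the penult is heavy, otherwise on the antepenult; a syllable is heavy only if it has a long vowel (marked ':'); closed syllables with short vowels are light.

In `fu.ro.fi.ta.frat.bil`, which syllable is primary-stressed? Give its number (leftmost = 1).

Weights: 4 ta L, 5 frat L, 6 bil L.
The penult (syllable 5, frat) is light, so stress falls on the antepenult (syllable 4, ta).
Primary stress: syllable 4 → fu.ro.fi.ˈta.frat.bil.

4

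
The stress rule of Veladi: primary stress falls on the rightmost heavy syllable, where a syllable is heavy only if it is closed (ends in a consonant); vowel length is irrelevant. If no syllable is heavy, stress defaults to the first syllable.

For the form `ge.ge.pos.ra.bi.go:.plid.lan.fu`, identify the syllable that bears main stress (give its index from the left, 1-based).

Weights: 1 ge L, 2 ge L, 3 pos H, 4 ra L, 5 bi L, 6 go: L, 7 plid H, 8 lan H, 9 fu L.
Heavy syllables in the domain: 3, 7, 8. The rightmost is syllable 8 (lan).
Primary stress: syllable 8 → ge.ge.pos.ra.bi.go:.plid.ˈlan.fu.

8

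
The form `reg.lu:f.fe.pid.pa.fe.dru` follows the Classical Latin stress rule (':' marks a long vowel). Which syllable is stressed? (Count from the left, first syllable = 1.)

5

Classical Latin: stress the penult if heavy (long vowel or closed), else the antepenult.
Weights: 5 pa L, 6 fe L, 7 dru L.
The penult (syllable 6, fe) is light, so stress falls on the antepenult (syllable 5, pa).
Stress on syllable 5: reg.lu:f.fe.pid.ˈpa.fe.dru.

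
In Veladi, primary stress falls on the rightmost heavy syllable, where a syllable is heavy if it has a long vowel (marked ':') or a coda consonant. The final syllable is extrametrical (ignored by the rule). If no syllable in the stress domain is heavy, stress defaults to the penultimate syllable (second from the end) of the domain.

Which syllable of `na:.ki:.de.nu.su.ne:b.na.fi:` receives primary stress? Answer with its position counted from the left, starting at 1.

6

The final syllable (8, fi:) is extrametrical; the stress domain is syllables 1–7.
Weights: 1 na: H, 2 ki: H, 3 de L, 4 nu L, 5 su L, 6 ne:b H, 7 na L.
Heavy syllables in the domain: 1, 2, 6. The rightmost is syllable 6 (ne:b).
Primary stress: syllable 6 → na:.ki:.de.nu.su.ˈne:b.na.fi:.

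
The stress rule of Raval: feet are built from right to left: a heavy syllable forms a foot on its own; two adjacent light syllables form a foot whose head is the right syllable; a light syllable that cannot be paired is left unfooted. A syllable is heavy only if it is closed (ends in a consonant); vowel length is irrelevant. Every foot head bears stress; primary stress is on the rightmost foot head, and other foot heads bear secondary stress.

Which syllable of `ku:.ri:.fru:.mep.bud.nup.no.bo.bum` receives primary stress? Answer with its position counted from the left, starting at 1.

Weights: 1 ku: L, 2 ri: L, 3 fru: L, 4 mep H, 5 bud H, 6 nup H, 7 no L, 8 bo L, 9 bum H.
Parse right to left (heavy = foot alone; LL = one foot; stranded L unfooted): ku: (ri:.ˈfru:) (ˈmep) (ˈbud) (ˈnup) (no.ˈbo) (ˈbum).
Foot heads: 3, 4, 5, 6, 8, 9.
Primary stress on the rightmost head = syllable 9.
Primary stress: syllable 9 → ku:.ri:.fru:.mep.bud.nup.no.bo.ˈbum.

9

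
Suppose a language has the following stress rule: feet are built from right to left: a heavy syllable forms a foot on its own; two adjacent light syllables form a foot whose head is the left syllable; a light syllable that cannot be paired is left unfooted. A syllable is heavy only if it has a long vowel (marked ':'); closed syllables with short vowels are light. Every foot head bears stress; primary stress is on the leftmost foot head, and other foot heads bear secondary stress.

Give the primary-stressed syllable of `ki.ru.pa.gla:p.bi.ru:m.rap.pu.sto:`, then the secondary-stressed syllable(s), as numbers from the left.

primary 2, secondary 4, 6, 7, 9

Weights: 1 ki L, 2 ru L, 3 pa L, 4 gla:p H, 5 bi L, 6 ru:m H, 7 rap L, 8 pu L, 9 sto: H.
Parse right to left (heavy = foot alone; LL = one foot; stranded L unfooted): ki (ˈru.pa) (ˈgla:p) bi (ˈru:m) (ˈrap.pu) (ˈsto:).
Foot heads: 2, 4, 6, 7, 9.
Primary stress on the leftmost head = syllable 2.
Secondary stress on 4, 6, 7, 9: ki.ˈru.pa.ˌgla:p.bi.ˌru:m.ˌrap.pu.ˌsto:.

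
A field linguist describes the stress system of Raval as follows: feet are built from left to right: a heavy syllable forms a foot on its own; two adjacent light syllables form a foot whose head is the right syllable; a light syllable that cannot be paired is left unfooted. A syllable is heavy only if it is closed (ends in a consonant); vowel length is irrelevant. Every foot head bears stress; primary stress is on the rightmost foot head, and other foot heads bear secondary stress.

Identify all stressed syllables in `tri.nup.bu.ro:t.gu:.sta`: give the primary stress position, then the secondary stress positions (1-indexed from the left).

primary 6, secondary 2, 4

Weights: 1 tri L, 2 nup H, 3 bu L, 4 ro:t H, 5 gu: L, 6 sta L.
Parse left to right (heavy = foot alone; LL = one foot; stranded L unfooted): tri (ˈnup) bu (ˈro:t) (gu:.ˈsta).
Foot heads: 2, 4, 6.
Primary stress on the rightmost head = syllable 6.
Secondary stress on 2, 4: tri.ˌnup.bu.ˌro:t.gu:.ˈsta.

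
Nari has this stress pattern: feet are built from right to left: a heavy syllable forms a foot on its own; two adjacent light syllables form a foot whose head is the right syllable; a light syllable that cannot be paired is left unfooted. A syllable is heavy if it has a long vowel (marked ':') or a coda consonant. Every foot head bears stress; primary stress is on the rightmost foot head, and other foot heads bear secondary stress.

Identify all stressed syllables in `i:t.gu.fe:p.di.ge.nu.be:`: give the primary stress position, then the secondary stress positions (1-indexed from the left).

primary 7, secondary 1, 3, 6

Weights: 1 i:t H, 2 gu L, 3 fe:p H, 4 di L, 5 ge L, 6 nu L, 7 be: H.
Parse right to left (heavy = foot alone; LL = one foot; stranded L unfooted): (ˈi:t) gu (ˈfe:p) di (ge.ˈnu) (ˈbe:).
Foot heads: 1, 3, 6, 7.
Primary stress on the rightmost head = syllable 7.
Secondary stress on 1, 3, 6: ˌi:t.gu.ˌfe:p.di.ge.ˌnu.ˈbe:.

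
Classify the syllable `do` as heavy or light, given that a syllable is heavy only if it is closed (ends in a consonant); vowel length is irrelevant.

light

`do`: short vowel, open (no coda). Open (no coda) → light.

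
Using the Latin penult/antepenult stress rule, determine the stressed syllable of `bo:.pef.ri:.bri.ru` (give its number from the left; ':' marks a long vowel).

Classical Latin: stress the penult if heavy (long vowel or closed), else the antepenult.
Weights: 3 ri: H, 4 bri L, 5 ru L.
The penult (syllable 4, bri) is light, so stress falls on the antepenult (syllable 3, ri:).
Stress on syllable 3: bo:.pef.ˈri:.bri.ru.

3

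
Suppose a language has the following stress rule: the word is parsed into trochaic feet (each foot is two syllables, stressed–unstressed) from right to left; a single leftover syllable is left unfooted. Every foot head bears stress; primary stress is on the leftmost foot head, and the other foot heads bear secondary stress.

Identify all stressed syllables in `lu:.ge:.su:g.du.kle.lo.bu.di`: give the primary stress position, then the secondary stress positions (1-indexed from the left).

Parse right to left into trochaic (ˈσσ) feet: (ˈlu:.ge:) (ˈsu:g.du) (ˈkle.lo) (ˈbu.di).
Foot heads (stressed positions): 1, 3, 5, 7.
End Rule Leftmost: primary stress on the leftmost head = syllable 1.
Secondary stress on 3, 5, 7: ˈlu:.ge:.ˌsu:g.du.ˌkle.lo.ˌbu.di.

primary 1, secondary 3, 5, 7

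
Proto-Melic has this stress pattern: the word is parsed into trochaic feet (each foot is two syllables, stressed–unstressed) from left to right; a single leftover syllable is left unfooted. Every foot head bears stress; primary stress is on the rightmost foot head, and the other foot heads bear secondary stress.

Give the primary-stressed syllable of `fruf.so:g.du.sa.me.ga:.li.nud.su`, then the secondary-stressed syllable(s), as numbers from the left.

primary 7, secondary 1, 3, 5

Parse left to right into trochaic (ˈσσ) feet: (ˈfruf.so:g) (ˈdu.sa) (ˈme.ga:) (ˈli.nud) su. Syllable 9 is left unfooted.
Foot heads (stressed positions): 1, 3, 5, 7.
End Rule Rightmost: primary stress on the rightmost head = syllable 7.
Secondary stress on 1, 3, 5: ˌfruf.so:g.ˌdu.sa.ˌme.ga:.ˈli.nud.su.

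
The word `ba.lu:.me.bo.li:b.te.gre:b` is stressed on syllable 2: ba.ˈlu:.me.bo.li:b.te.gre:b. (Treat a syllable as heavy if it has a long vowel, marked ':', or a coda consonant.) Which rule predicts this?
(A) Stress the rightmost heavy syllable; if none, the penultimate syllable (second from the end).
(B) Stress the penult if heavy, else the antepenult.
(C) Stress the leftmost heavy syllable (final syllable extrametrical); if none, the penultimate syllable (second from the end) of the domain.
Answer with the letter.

Rule A → syllable 7 (observed: 2).
Rule B → syllable 5 (observed: 2).
Rule C → syllable 2 ✓.

C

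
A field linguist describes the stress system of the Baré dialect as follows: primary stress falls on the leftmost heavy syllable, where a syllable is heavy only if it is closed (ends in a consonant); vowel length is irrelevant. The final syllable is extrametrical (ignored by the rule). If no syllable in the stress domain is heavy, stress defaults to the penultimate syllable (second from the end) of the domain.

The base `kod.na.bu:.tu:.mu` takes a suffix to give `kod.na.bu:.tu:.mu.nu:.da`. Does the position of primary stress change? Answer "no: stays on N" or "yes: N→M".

no: stays on 1

Base `kod.na.bu:.tu:.mu` (5 syllables):
  The final syllable (5, mu) is extrametrical; the stress domain is syllables 1–4.
  Weights: 1 kod H, 2 na L, 3 bu: L, 4 tu: L.
  Heavy syllables in the domain: 1. The leftmost is syllable 1 (kod).
  → primary stress on syllable 1.
Suffixed `kod.na.bu:.tu:.mu.nu:.da` (7 syllables):
  The final syllable (7, da) is extrametrical; the stress domain is syllables 1–6.
  Weights: 1 kod H, 2 na L, 3 bu: L, 4 tu: L, 5 mu L, 6 nu: L.
  Heavy syllables in the domain: 1. The leftmost is syllable 1 (kod).
  → primary stress on syllable 1.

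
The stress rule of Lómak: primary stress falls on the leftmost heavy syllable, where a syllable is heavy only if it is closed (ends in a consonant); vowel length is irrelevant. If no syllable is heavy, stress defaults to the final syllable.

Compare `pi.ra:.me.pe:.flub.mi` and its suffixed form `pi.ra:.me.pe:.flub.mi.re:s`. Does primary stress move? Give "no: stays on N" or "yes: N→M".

no: stays on 5

Base `pi.ra:.me.pe:.flub.mi` (6 syllables):
  Weights: 1 pi L, 2 ra: L, 3 me L, 4 pe: L, 5 flub H, 6 mi L.
  Heavy syllables in the domain: 5. The leftmost is syllable 5 (flub).
  → primary stress on syllable 5.
Suffixed `pi.ra:.me.pe:.flub.mi.re:s` (7 syllables):
  Weights: 1 pi L, 2 ra: L, 3 me L, 4 pe: L, 5 flub H, 6 mi L, 7 re:s H.
  Heavy syllables in the domain: 5, 7. The leftmost is syllable 5 (flub).
  → primary stress on syllable 5.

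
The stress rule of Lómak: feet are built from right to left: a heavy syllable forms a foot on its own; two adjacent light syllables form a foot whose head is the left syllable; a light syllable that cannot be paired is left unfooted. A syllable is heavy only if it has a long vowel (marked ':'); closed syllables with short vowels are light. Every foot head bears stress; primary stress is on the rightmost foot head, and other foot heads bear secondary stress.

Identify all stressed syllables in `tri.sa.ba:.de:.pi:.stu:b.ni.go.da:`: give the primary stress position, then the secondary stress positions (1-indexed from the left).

primary 9, secondary 1, 3, 4, 5, 6, 7

Weights: 1 tri L, 2 sa L, 3 ba: H, 4 de: H, 5 pi: H, 6 stu:b H, 7 ni L, 8 go L, 9 da: H.
Parse right to left (heavy = foot alone; LL = one foot; stranded L unfooted): (ˈtri.sa) (ˈba:) (ˈde:) (ˈpi:) (ˈstu:b) (ˈni.go) (ˈda:).
Foot heads: 1, 3, 4, 5, 6, 7, 9.
Primary stress on the rightmost head = syllable 9.
Secondary stress on 1, 3, 4, 5, 6, 7: ˌtri.sa.ˌba:.ˌde:.ˌpi:.ˌstu:b.ˌni.go.ˈda:.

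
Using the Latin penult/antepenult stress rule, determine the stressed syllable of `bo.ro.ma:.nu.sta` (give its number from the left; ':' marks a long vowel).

Classical Latin: stress the penult if heavy (long vowel or closed), else the antepenult.
Weights: 3 ma: H, 4 nu L, 5 sta L.
The penult (syllable 4, nu) is light, so stress falls on the antepenult (syllable 3, ma:).
Stress on syllable 3: bo.ro.ˈma:.nu.sta.

3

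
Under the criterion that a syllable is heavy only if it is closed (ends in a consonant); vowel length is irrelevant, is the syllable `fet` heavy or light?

`fet`: short vowel, closed (coda /t/). Closed (coda /t/) → heavy.

heavy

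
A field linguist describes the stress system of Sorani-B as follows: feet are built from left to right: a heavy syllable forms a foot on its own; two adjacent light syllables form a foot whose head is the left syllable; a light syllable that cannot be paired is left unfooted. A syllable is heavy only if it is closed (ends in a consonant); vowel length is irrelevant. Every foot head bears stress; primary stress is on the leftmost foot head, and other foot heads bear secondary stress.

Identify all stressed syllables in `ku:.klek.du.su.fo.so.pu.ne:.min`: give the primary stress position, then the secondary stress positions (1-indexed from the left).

Weights: 1 ku: L, 2 klek H, 3 du L, 4 su L, 5 fo L, 6 so L, 7 pu L, 8 ne: L, 9 min H.
Parse left to right (heavy = foot alone; LL = one foot; stranded L unfooted): ku: (ˈklek) (ˈdu.su) (ˈfo.so) (ˈpu.ne:) (ˈmin).
Foot heads: 2, 3, 5, 7, 9.
Primary stress on the leftmost head = syllable 2.
Secondary stress on 3, 5, 7, 9: ku:.ˈklek.ˌdu.su.ˌfo.so.ˌpu.ne:.ˌmin.

primary 2, secondary 3, 5, 7, 9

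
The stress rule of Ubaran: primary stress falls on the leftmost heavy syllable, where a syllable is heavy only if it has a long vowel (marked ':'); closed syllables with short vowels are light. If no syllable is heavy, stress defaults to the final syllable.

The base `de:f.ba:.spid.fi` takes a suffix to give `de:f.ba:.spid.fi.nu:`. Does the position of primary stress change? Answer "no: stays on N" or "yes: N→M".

no: stays on 1

Base `de:f.ba:.spid.fi` (4 syllables):
  Weights: 1 de:f H, 2 ba: H, 3 spid L, 4 fi L.
  Heavy syllables in the domain: 1, 2. The leftmost is syllable 1 (de:f).
  → primary stress on syllable 1.
Suffixed `de:f.ba:.spid.fi.nu:` (5 syllables):
  Weights: 1 de:f H, 2 ba: H, 3 spid L, 4 fi L, 5 nu: H.
  Heavy syllables in the domain: 1, 2, 5. The leftmost is syllable 1 (de:f).
  → primary stress on syllable 1.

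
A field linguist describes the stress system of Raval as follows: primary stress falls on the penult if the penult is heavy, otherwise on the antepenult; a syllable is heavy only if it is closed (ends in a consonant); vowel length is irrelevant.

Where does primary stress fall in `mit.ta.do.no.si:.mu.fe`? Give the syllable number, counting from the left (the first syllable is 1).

Weights: 5 si: L, 6 mu L, 7 fe L.
The penult (syllable 6, mu) is light, so stress falls on the antepenult (syllable 5, si:).
Primary stress: syllable 5 → mit.ta.do.no.ˈsi:.mu.fe.

5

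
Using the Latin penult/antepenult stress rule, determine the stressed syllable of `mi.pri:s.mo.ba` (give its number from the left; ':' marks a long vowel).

2

Classical Latin: stress the penult if heavy (long vowel or closed), else the antepenult.
Weights: 2 pri:s H, 3 mo L, 4 ba L.
The penult (syllable 3, mo) is light, so stress falls on the antepenult (syllable 2, pri:s).
Stress on syllable 2: mi.ˈpri:s.mo.ba.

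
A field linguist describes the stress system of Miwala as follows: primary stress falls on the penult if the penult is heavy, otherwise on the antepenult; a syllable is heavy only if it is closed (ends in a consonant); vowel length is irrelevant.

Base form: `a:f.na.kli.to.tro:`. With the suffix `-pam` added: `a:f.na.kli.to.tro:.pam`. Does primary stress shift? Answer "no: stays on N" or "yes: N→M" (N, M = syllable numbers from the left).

yes: 3→4

Base `a:f.na.kli.to.tro:` (5 syllables):
  Weights: 3 kli L, 4 to L, 5 tro: L.
  The penult (syllable 4, to) is light, so stress falls on the antepenult (syllable 3, kli).
  → primary stress on syllable 3.
Suffixed `a:f.na.kli.to.tro:.pam` (6 syllables):
  Weights: 4 to L, 5 tro: L, 6 pam H.
  The penult (syllable 5, tro:) is light, so stress falls on the antepenult (syllable 4, to).
  → primary stress on syllable 4.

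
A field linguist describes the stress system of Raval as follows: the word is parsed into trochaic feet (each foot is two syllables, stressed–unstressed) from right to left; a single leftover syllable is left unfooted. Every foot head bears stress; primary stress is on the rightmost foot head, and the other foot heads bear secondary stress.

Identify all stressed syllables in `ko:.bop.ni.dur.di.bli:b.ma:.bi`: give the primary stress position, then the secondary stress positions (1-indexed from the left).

primary 7, secondary 1, 3, 5

Parse right to left into trochaic (ˈσσ) feet: (ˈko:.bop) (ˈni.dur) (ˈdi.bli:b) (ˈma:.bi).
Foot heads (stressed positions): 1, 3, 5, 7.
End Rule Rightmost: primary stress on the rightmost head = syllable 7.
Secondary stress on 1, 3, 5: ˌko:.bop.ˌni.dur.ˌdi.bli:b.ˈma:.bi.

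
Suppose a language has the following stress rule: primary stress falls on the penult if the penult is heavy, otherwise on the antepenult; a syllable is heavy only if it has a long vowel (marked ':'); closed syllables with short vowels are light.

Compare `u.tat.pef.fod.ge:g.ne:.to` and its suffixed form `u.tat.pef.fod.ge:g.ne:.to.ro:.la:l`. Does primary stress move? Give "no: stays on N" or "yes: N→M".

Base `u.tat.pef.fod.ge:g.ne:.to` (7 syllables):
  Weights: 5 ge:g H, 6 ne: H, 7 to L.
  The penult (syllable 6, ne:) is heavy, so it takes stress.
  → primary stress on syllable 6.
Suffixed `u.tat.pef.fod.ge:g.ne:.to.ro:.la:l` (9 syllables):
  Weights: 7 to L, 8 ro: H, 9 la:l H.
  The penult (syllable 8, ro:) is heavy, so it takes stress.
  → primary stress on syllable 8.

yes: 6→8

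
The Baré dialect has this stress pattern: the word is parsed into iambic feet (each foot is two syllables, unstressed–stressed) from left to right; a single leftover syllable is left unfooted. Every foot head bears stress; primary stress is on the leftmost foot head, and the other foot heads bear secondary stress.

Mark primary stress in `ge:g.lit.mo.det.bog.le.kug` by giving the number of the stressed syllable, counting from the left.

2

Parse left to right into iambic (σˈσ) feet: (ge:g.ˈlit) (mo.ˈdet) (bog.ˈle) kug. Syllable 7 is left unfooted.
Foot heads (stressed positions): 2, 4, 6.
End Rule Leftmost: primary stress on the leftmost head = syllable 2.
Primary stress: syllable 2 → ge:g.ˈlit.mo.det.bog.le.kug.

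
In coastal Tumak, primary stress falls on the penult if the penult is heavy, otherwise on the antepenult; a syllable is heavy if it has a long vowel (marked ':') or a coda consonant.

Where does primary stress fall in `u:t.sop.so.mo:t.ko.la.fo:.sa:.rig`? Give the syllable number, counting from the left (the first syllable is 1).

Weights: 7 fo: H, 8 sa: H, 9 rig H.
The penult (syllable 8, sa:) is heavy, so it takes stress.
Primary stress: syllable 8 → u:t.sop.so.mo:t.ko.la.fo:.ˈsa:.rig.

8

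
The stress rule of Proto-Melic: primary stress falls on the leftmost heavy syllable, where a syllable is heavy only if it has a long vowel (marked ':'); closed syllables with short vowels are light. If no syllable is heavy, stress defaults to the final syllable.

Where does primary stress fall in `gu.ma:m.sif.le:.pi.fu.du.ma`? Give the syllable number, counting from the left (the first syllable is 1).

Weights: 1 gu L, 2 ma:m H, 3 sif L, 4 le: H, 5 pi L, 6 fu L, 7 du L, 8 ma L.
Heavy syllables in the domain: 2, 4. The leftmost is syllable 2 (ma:m).
Primary stress: syllable 2 → gu.ˈma:m.sif.le:.pi.fu.du.ma.

2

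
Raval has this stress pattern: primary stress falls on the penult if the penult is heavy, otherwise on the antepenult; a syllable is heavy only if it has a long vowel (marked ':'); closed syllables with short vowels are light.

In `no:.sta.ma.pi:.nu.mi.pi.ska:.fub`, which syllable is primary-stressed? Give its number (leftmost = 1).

8

Weights: 7 pi L, 8 ska: H, 9 fub L.
The penult (syllable 8, ska:) is heavy, so it takes stress.
Primary stress: syllable 8 → no:.sta.ma.pi:.nu.mi.pi.ˈska:.fub.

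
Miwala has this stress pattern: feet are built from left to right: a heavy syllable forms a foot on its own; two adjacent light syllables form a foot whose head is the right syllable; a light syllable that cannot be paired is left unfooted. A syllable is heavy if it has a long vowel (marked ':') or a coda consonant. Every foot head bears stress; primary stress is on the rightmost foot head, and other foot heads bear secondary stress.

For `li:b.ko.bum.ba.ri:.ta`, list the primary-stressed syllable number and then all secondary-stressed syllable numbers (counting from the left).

primary 5, secondary 1, 3

Weights: 1 li:b H, 2 ko L, 3 bum H, 4 ba L, 5 ri: H, 6 ta L.
Parse left to right (heavy = foot alone; LL = one foot; stranded L unfooted): (ˈli:b) ko (ˈbum) ba (ˈri:) ta.
Foot heads: 1, 3, 5.
Primary stress on the rightmost head = syllable 5.
Secondary stress on 1, 3: ˌli:b.ko.ˌbum.ba.ˈri:.ta.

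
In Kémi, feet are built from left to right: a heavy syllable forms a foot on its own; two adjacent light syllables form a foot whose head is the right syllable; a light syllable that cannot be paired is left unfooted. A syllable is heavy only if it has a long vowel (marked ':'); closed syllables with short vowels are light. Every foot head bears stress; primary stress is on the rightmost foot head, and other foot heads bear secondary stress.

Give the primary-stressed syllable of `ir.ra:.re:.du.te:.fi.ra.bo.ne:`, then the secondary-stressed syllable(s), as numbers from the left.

Weights: 1 ir L, 2 ra: H, 3 re: H, 4 du L, 5 te: H, 6 fi L, 7 ra L, 8 bo L, 9 ne: H.
Parse left to right (heavy = foot alone; LL = one foot; stranded L unfooted): ir (ˈra:) (ˈre:) du (ˈte:) (fi.ˈra) bo (ˈne:).
Foot heads: 2, 3, 5, 7, 9.
Primary stress on the rightmost head = syllable 9.
Secondary stress on 2, 3, 5, 7: ir.ˌra:.ˌre:.du.ˌte:.fi.ˌra.bo.ˈne:.

primary 9, secondary 2, 3, 5, 7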